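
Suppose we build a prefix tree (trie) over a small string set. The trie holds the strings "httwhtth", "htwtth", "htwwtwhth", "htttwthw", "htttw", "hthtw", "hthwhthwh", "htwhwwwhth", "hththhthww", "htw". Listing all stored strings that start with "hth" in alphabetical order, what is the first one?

Filter for "hth…" and sort: "hththhthww", "hthtw", "hthwhthwh"
The 1st is hththhthww.

hththhthww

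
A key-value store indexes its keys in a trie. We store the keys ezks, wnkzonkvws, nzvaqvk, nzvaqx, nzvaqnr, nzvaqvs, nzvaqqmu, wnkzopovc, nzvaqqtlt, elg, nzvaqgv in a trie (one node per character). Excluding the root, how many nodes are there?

39

Trie structure (* marks end of a word):
(root)
├─ e
│  ├─ l
│  │  └─ g *
│  └─ z
│     └─ k
│        └─ s *
├─ n
│  └─ z
│     └─ v
│        └─ a
│           └─ q
│              ├─ g
│              │  └─ v *
│              ├─ n
│              │  └─ r *
│              ├─ q
│              │  ├─ m
│              │  │  └─ u *
│              │  └─ t
│              │     └─ l
│              │        └─ t *
│              ├─ v
│              │  ├─ k *
│              │  └─ s *
│              └─ x *
└─ w
   └─ n
      └─ k
         └─ z
            └─ o
               ├─ n
               │  └─ k
               │     └─ v
               │        └─ w
               │           └─ s *
               └─ p
                  └─ o
                     └─ v
                        └─ c *
Counting every labelled node above: 39.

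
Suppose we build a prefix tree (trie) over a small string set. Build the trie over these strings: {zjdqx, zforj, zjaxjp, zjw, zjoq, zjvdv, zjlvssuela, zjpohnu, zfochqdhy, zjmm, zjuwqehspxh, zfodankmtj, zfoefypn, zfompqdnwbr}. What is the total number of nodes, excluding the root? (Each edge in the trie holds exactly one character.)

69

Trace insertions, counting only characters that open a new branch:
  "zjdqx" → 5 new (z, j, d, q, x)
  "zforj" → prefix "z" already present; 4 new (f, o, r, j)
  "zjaxjp" → prefix "zj" already present; 4 new (a, x, j, p)
  "zjw" → prefix "zj" already present; 1 new (w)
  "zjoq" → prefix "zj" already present; 2 new (o, q)
  "zjvdv" → prefix "zj" already present; 3 new (v, d, v)
  "zjlvssuela" → prefix "zj" already present; 8 new (l, v, s, s, u, e, l, a)
  "zjpohnu" → prefix "zj" already present; 5 new (p, o, h, n, u)
  "zfochqdhy" → prefix "zfo" already present; 6 new (c, h, q, d, h, y)
  "zjmm" → prefix "zj" already present; 2 new (m, m)
  "zjuwqehspxh" → prefix "zj" already present; 9 new (u, w, q, e, h, s, p, x, h)
  "zfodankmtj" → prefix "zfo" already present; 7 new (d, a, n, k, m, t, j)
  "zfoefypn" → prefix "zfo" already present; 5 new (e, f, y, p, n)
  "zfompqdnwbr" → prefix "zfo" already present; 8 new (m, p, q, d, n, w, b, r)
Total nodes = 5 + 4 + 4 + 1 + 2 + 3 + 8 + 5 + 6 + 2 + 9 + 7 + 5 + 8 = 69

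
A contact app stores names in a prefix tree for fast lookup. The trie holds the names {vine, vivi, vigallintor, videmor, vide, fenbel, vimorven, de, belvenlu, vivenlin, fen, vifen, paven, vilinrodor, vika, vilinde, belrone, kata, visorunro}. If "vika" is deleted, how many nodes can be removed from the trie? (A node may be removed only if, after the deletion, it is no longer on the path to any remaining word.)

Walk "vika" from the leaf back toward the root, removing each node that no remaining word uses.
The suffix "ka" (2 nodes) is used only by "vika"; the node for "vi" still has the child "n", so pruning stops there.
Nodes removed: 2

2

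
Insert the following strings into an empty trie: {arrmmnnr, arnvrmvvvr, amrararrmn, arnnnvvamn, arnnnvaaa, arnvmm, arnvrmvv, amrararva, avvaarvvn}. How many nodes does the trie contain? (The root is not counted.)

47

Trace insertions, counting only characters that open a new branch:
  "arrmmnnr" → 8 new (a, r, r, m, m, n, n, r)
  "arnvrmvvvr" → prefix "ar" already present; 8 new (n, v, r, m, v, v, v, r)
  "amrararrmn" → prefix "a" already present; 9 new (m, r, a, r, a, r, r, m, n)
  "arnnnvvamn" → prefix "arn" already present; 7 new (n, n, v, v, a, m, n)
  "arnnnvaaa" → prefix "arnnnv" already present; 3 new (a, a, a)
  "arnvmm" → prefix "arnv" already present; 2 new (m, m)
  "arnvrmvv" → prefix "arnvrmvv" already present; 0 new (none)
  "amrararva" → prefix "amrarar" already present; 2 new (v, a)
  "avvaarvvn" → prefix "a" already present; 8 new (v, v, a, a, r, v, v, n)
Total nodes = 8 + 8 + 9 + 7 + 3 + 2 + 0 + 2 + 8 = 47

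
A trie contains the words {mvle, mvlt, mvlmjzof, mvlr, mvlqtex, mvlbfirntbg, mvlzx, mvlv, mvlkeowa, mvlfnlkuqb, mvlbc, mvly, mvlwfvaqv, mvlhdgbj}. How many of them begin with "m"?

Traverse to the node for "m", then collect every word in that subtree.
Matches: "mvlbc", "mvlbfirntbg", "mvle", "mvlfnlkuqb", "mvlhdgbj", "mvlkeowa", "mvlmjzof", "mvlqtex", "mvlr", "mvlt", "mvlv", "mvlwfvaqv", "mvly", "mvlzx"
Count: 14

14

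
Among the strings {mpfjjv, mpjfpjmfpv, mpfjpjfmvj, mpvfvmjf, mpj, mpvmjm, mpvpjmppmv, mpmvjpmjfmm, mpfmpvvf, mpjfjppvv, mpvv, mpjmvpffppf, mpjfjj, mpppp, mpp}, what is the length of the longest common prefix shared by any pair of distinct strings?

The deepest shared node is where two words last agree before diverging.
"mpjfjj" and "mpjfjppvv" agree on "mpjfj" (5 characters) before diverging; nothing deeper is shared.
Longest shared-prefix length: 5

5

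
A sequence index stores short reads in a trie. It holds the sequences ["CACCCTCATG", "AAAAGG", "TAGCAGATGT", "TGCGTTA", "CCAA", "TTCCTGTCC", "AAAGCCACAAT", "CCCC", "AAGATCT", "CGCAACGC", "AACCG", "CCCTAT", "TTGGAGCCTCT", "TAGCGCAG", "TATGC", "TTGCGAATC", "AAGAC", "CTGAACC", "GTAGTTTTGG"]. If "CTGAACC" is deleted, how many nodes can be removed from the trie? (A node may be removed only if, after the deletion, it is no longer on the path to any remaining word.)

6

A node on "CTGAACC"'s path can go only if nothing else ends at it or branches off below it.
The suffix "TGAACC" (6 nodes) is used only by "CTGAACC"; the node for "C" still has the child "A", so pruning stops there.
Nodes removed: 6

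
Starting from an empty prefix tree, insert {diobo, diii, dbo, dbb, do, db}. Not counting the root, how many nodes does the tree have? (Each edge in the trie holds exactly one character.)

Trie structure (* marks end of a word):
(root)
└─ d
   ├─ b *
   │  ├─ b *
   │  └─ o *
   ├─ i
   │  ├─ i
   │  │  └─ i *
   │  └─ o
   │     └─ b
   │        └─ o *
   └─ o *
Counting every labelled node above: 11.

11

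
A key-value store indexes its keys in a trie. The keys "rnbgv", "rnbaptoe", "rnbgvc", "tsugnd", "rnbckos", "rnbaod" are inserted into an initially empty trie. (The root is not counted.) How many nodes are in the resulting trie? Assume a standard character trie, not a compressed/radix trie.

23

Insert word by word; a character creates a node only if that edge doesn't already exist:
  "rnbgv" → 5 new (r, n, b, g, v)
  "rnbaptoe" → prefix "rnb" already present; 5 new (a, p, t, o, e)
  "rnbgvc" → prefix "rnbgv" already present; 1 new (c)
  "tsugnd" → 6 new (t, s, u, g, n, d)
  "rnbckos" → prefix "rnb" already present; 4 new (c, k, o, s)
  "rnbaod" → prefix "rnba" already present; 2 new (o, d)
Total nodes = 5 + 5 + 1 + 6 + 4 + 2 = 23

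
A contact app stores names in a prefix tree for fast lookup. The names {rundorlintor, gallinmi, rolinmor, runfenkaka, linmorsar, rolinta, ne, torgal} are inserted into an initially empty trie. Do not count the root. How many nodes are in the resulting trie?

53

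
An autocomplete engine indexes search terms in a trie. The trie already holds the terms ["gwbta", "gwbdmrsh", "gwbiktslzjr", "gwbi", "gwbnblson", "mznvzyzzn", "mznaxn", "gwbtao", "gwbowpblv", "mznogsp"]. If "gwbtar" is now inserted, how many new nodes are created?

Walking "gwbtar" from the root, the first 5 characters ("gwbta") follow existing edges; "r" is the first miss.
New nodes needed: |"gwbtar"| − 5 = 6 − 5 = 1.

1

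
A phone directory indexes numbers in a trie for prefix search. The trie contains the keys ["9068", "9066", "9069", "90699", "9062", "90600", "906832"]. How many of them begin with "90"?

7

Filter for entries beginning with "90":
Matches: "90600", "9062", "9066", "9068", "906832", "9069", "90699"
Count: 7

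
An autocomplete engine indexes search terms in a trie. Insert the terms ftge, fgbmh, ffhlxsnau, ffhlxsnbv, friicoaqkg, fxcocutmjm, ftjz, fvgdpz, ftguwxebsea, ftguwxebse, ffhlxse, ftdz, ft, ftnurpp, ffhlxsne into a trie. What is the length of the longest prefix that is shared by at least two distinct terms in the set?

10

Equivalently: take the maximum, over all pairs, of their longest common prefix length.
"ftguwxebse" and "ftguwxebsea" agree on "ftguwxebse" (10 characters) before diverging; nothing deeper is shared.
Longest shared-prefix length: 10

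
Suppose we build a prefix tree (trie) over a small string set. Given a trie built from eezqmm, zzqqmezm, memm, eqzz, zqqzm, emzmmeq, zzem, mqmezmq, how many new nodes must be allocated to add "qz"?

Nothing in the trie begins with "q"; the whole of "qz" is new.
2 − 0 = 2 new nodes.

2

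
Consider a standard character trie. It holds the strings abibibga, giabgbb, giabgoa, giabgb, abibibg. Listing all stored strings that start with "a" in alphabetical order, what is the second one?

Filter for "a…" and sort: "abibibg", "abibibga"
The 2nd is abibibga.

abibibga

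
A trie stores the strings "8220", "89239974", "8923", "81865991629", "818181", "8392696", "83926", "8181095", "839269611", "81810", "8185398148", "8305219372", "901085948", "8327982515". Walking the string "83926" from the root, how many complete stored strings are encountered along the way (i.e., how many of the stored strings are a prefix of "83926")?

1

Walk "83926" from the root; an end-of-word marker is hit whenever a stored word is a prefix of "83926".
Prefixes of the query that are stored words: "83926"
Count: 1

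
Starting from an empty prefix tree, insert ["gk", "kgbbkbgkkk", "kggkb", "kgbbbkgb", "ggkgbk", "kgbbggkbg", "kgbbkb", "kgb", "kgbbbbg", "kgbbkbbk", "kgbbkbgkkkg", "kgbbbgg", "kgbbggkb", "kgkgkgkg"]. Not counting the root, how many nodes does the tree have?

42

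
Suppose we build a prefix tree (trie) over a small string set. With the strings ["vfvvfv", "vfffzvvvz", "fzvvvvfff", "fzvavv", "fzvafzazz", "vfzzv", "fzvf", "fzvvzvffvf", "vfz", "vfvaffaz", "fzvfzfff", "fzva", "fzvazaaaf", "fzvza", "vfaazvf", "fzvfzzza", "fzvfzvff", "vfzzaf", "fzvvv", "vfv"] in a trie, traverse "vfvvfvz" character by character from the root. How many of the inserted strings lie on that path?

Walk "vfvvfvz" from the root; an end-of-word marker is hit whenever a stored word is a prefix of "vfvvfvz".
Prefixes of the query that are stored words: "vfv", "vfvvfv"
Count: 2

2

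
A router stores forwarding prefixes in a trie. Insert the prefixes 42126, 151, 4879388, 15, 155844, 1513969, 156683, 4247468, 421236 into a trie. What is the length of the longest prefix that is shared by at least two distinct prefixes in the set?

4

Look for the deepest trie node that still has at least two words in its subtree.
"421236" and "42126" agree on "4212" (4 characters) before diverging; nothing deeper is shared.
Longest shared-prefix length: 4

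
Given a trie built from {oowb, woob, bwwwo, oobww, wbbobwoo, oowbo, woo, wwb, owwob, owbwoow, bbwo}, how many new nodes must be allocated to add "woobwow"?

3

The longest prefix of "woobwow" already in the trie is "woob" (length 4).
So 7 − 4 = 3 new nodes.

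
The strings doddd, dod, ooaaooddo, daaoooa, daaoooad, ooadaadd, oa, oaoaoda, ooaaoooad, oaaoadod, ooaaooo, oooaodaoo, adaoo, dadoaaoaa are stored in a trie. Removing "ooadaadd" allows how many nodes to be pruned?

Walk "ooadaadd" from the leaf back toward the root, removing each node that no remaining word uses.
The suffix "daadd" (5 nodes) is used only by "ooadaadd"; the node for "ooa" still has the child "a", so pruning stops there.
Nodes removed: 5

5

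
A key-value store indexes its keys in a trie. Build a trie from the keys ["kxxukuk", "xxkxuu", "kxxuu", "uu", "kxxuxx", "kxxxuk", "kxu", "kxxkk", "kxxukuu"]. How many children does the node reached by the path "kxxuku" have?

The children of the "kxxuku" node are the distinct next characters among strings starting with "kxxuku".
Characters that immediately follow "kxxuku" among the stored strings: {k, u}.
That node has 2 child edges.

2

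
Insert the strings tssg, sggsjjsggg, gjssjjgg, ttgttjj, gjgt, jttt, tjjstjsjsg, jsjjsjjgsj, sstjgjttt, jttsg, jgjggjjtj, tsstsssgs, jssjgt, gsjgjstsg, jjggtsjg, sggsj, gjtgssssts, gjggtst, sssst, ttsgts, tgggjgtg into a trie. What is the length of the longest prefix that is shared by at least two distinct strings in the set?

5

The deepest shared node is where two words last agree before diverging.
"sggsj" and "sggsjjsggg" agree on "sggsj" (5 characters) before diverging; nothing deeper is shared.
Longest shared-prefix length: 5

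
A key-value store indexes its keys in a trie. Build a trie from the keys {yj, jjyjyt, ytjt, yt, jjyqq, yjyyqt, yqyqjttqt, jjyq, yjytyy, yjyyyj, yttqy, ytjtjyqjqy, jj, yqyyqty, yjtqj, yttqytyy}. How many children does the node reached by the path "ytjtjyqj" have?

1

Walk "ytjtjyqj" from the root, arriving at one node.
Characters that immediately follow "ytjtjyqj" among the stored strings: {q}.
That node has 1 child edge.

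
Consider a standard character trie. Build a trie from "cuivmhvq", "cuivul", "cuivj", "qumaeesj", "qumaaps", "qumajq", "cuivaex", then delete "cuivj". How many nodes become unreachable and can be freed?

1

Walk "cuivj" from the leaf back toward the root, removing each node that no remaining word uses.
The suffix "j" (1 node) is used only by "cuivj"; the node for "cuiv" still has the child "m", so pruning stops there.
Nodes removed: 1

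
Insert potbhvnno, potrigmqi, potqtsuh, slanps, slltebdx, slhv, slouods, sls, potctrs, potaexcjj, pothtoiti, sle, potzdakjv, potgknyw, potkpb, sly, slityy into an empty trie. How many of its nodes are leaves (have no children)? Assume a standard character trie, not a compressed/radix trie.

Leaves are exactly the stored words that no other stored word extends.
Those words: "potaexcjj", "potbhvnno", "potctrs", "potgknyw", "pothtoiti", "potkpb", "potqtsuh", "potrigmqi", "potzdakjv", "slanps", "sle", "slhv", "slityy", "slltebdx", "slouods", "sls", "sly"
Leaf count: 17

17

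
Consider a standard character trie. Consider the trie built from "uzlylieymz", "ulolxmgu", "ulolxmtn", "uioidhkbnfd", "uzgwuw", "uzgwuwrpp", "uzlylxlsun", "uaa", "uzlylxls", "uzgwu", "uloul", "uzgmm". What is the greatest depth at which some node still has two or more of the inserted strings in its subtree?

8

Equivalently: take the maximum, over all pairs, of their longest common prefix length.
e.g. "uzlylxls" and "uzlylxlsun" share the prefix "uzlylxls" of length 8; no pair shares a longer one.
Longest shared-prefix length: 8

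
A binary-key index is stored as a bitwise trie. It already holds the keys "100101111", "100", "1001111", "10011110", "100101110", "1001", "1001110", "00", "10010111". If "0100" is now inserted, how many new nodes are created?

Walking "0100" from the root, the first 1 characters ("0") follow existing edges; "1" is the first miss.
New nodes needed: |"0100"| − 1 = 4 − 1 = 3.

3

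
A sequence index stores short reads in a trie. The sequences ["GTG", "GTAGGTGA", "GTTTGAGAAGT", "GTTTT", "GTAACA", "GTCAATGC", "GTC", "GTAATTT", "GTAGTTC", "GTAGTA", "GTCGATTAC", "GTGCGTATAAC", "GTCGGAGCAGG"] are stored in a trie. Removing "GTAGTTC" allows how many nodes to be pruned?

2

After clearing the end-marker at "GTAGTTC", prune upward until reaching a node still needed by another word.
The suffix "TC" (2 nodes) is used only by "GTAGTTC"; the node for "GTAGT" still has the child "A", so pruning stops there.
Nodes removed: 2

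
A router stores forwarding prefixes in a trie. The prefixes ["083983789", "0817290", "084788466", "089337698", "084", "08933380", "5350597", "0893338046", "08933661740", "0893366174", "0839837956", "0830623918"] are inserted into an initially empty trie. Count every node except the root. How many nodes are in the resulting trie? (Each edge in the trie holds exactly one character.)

Trace insertions, counting only characters that open a new branch:
  "083983789" → 9 new (0, 8, 3, 9, 8, 3, 7, 8, 9)
  "0817290" → prefix "08" already present; 5 new (1, 7, 2, 9, 0)
  "084788466" → prefix "08" already present; 7 new (4, 7, 8, 8, 4, 6, 6)
  "089337698" → prefix "08" already present; 7 new (9, 3, 3, 7, 6, 9, 8)
  "084" → prefix "084" already present; 0 new (none)
  "08933380" → prefix "08933" already present; 3 new (3, 8, 0)
  "5350597" → 7 new (5, 3, 5, 0, 5, 9, 7)
  "0893338046" → prefix "08933380" already present; 2 new (4, 6)
  "08933661740" → prefix "08933" already present; 6 new (6, 6, 1, 7, 4, 0)
  "0893366174" → prefix "0893366174" already present; 0 new (none)
  "0839837956" → prefix "0839837" already present; 3 new (9, 5, 6)
  "0830623918" → prefix "083" already present; 7 new (0, 6, 2, 3, 9, 1, 8)
Total nodes = 9 + 5 + 7 + 7 + 0 + 3 + 7 + 2 + 6 + 0 + 3 + 7 = 56

56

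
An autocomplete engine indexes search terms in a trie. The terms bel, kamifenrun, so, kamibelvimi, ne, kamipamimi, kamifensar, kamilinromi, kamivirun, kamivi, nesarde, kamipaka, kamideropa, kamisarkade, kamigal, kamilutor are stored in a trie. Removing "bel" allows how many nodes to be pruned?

3

A node on "bel"'s path can go only if nothing else ends at it or branches off below it.
No other word shares any prefix with "bel", so all 3 of its nodes go.
Nodes removed: 3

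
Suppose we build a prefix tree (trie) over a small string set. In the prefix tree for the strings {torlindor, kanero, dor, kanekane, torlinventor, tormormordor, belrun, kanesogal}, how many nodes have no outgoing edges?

8

A leaf is a node with no children — equivalently, the end of a word that is not a proper prefix of any other stored word.
Those words: "belrun", "dor", "kanekane", "kanero", "kanesogal", "torlindor", "torlinventor", "tormormordor"
Leaf count: 8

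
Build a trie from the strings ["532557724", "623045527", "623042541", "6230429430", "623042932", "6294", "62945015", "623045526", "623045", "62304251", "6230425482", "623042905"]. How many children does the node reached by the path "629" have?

1

Walk "629" from the root, arriving at one node.
Characters that immediately follow "629" among the stored strings: {4}.
That node has 1 child edge.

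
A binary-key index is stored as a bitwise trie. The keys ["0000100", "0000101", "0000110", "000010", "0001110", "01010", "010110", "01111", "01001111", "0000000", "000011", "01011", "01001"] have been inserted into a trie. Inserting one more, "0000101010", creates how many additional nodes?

Walking "0000101010" from the root, the first 7 characters ("0000101") follow existing edges; "0" is the first miss.
So 10 − 7 = 3 new nodes.

3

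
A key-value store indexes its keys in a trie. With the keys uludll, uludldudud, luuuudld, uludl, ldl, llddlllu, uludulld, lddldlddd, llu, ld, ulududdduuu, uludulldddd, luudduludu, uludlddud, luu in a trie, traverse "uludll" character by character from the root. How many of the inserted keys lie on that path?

2

Walk "uludll" from the root; an end-of-word marker is hit whenever a stored word is a prefix of "uludll".
Prefixes of the query that are stored words: "uludl", "uludll"
Count: 2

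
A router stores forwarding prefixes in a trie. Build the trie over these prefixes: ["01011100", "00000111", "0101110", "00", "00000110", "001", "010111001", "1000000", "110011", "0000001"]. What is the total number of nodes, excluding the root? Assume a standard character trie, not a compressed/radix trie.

Trie structure (* marks end of a word):
(root)
├─ 0
│  ├─ 0 *
│  │  ├─ 0
│  │  │  └─ 0
│  │  │     └─ 0
│  │  │        ├─ 0
│  │  │        │  └─ 1 *
│  │  │        └─ 1
│  │  │           └─ 1
│  │  │              ├─ 0 *
│  │  │              └─ 1 *
│  │  └─ 1 *
│  └─ 1
│     └─ 0
│        └─ 1
│           └─ 1
│              └─ 1
│                 └─ 0 *
│                    └─ 0 *
│                       └─ 1 *
└─ 1
   ├─ 0
   │  └─ 0
   │     └─ 0
   │        └─ 0
   │           └─ 0
   │              └─ 0 *
   └─ 1
      └─ 0
         └─ 0
            └─ 1
               └─ 1 *
Counting every labelled node above: 32.

32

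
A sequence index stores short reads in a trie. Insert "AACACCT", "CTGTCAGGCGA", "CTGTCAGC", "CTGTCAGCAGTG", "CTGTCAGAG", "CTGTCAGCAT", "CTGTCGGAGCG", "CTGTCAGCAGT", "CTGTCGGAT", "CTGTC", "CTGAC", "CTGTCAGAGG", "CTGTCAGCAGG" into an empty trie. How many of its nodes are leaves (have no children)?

A leaf is a node with no children — equivalently, the end of a word that is not a proper prefix of any other stored word.
Those words: "AACACCT", "CTGAC", "CTGTCAGAGG", "CTGTCAGCAGG", "CTGTCAGCAGTG", "CTGTCAGCAT", "CTGTCAGGCGA", "CTGTCGGAGCG", "CTGTCGGAT"
Leaf count: 9

9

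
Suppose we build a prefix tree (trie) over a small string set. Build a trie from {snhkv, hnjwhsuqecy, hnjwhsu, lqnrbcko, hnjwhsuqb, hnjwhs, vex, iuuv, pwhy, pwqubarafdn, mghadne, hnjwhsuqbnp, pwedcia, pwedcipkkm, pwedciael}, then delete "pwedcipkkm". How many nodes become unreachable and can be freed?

4

A node on "pwedcipkkm"'s path can go only if nothing else ends at it or branches off below it.
The suffix "pkkm" (4 nodes) is used only by "pwedcipkkm"; the node for "pwedci" still has the child "a", so pruning stops there.
Nodes removed: 4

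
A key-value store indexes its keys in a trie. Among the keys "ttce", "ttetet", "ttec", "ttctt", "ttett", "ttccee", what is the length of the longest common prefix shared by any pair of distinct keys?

4

Look for the deepest trie node that still has at least two words in its subtree.
e.g. "ttetet" and "ttett" share the prefix "ttet" of length 4; no pair shares a longer one.
Longest shared-prefix length: 4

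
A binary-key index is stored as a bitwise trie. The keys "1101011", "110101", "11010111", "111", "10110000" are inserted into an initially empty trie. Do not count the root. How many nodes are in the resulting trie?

16

Trie structure (* marks end of a word):
(root)
└─ 1
   ├─ 0
   │  └─ 1
   │     └─ 1
   │        └─ 0
   │           └─ 0
   │              └─ 0
   │                 └─ 0 *
   └─ 1
      ├─ 0
      │  └─ 1
      │     └─ 0
      │        └─ 1 *
      │           └─ 1 *
      │              └─ 1 *
      └─ 1 *
Counting every labelled node above: 16.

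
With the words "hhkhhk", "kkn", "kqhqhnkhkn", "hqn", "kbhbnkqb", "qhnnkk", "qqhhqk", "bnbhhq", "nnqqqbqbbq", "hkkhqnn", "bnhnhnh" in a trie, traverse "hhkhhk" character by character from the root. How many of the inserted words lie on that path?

1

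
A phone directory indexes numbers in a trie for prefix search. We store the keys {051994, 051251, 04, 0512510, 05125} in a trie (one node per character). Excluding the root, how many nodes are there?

11

Count nodes per top-level branch (shared prefixes stored once):
  '0'-branch (04, 05125, 051251, 0512510, 051994): 11 nodes
Sum: 11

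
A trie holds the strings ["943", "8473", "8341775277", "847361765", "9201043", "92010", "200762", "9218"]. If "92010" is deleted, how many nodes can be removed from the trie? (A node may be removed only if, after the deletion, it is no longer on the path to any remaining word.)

0

Walk "92010" from the leaf back toward the root, removing each node that no remaining word uses.
Every node on "92010" is still needed (e.g. by "9201043"), so nothing is freed.
Nodes removed: 0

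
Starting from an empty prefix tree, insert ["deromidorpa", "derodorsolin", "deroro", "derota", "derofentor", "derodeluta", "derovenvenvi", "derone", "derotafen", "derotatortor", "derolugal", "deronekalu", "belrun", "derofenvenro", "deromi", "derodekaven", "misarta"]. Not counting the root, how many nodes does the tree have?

85

Insert word by word; a character creates a node only if that edge doesn't already exist:
  "deromidorpa" → 11 new (d, e, r, o, m, i, d, o, r, p, a)
  "derodorsolin" → prefix "dero" already present; 8 new (d, o, r, s, o, l, i, n)
  "deroro" → prefix "dero" already present; 2 new (r, o)
  "derota" → prefix "dero" already present; 2 new (t, a)
  "derofentor" → prefix "dero" already present; 6 new (f, e, n, t, o, r)
  "derodeluta" → prefix "derod" already present; 5 new (e, l, u, t, a)
  "derovenvenvi" → prefix "dero" already present; 8 new (v, e, n, v, e, n, v, i)
  "derone" → prefix "dero" already present; 2 new (n, e)
  "derotafen" → prefix "derota" already present; 3 new (f, e, n)
  "derotatortor" → prefix "derota" already present; 6 new (t, o, r, t, o, r)
  "derolugal" → prefix "dero" already present; 5 new (l, u, g, a, l)
  "deronekalu" → prefix "derone" already present; 4 new (k, a, l, u)
  "belrun" → 6 new (b, e, l, r, u, n)
  "derofenvenro" → prefix "derofen" already present; 5 new (v, e, n, r, o)
  "deromi" → prefix "deromi" already present; 0 new (none)
  "derodekaven" → prefix "derode" already present; 5 new (k, a, v, e, n)
  "misarta" → 7 new (m, i, s, a, r, t, a)
Total nodes = 11 + 8 + 2 + 2 + 6 + 5 + 8 + 2 + 3 + 6 + 5 + 4 + 6 + 5 + 0 + 5 + 7 = 85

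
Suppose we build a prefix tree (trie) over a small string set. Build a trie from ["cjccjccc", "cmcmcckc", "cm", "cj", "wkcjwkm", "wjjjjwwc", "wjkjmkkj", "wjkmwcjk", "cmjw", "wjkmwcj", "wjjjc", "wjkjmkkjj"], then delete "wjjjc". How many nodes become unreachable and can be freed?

1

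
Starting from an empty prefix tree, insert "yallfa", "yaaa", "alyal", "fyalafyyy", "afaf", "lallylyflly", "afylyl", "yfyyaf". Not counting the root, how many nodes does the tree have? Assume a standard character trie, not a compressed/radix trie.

45

Insert word by word; a character creates a node only if that edge doesn't already exist:
  "yallfa" → 6 new (y, a, l, l, f, a)
  "yaaa" → prefix "ya" already present; 2 new (a, a)
  "alyal" → 5 new (a, l, y, a, l)
  "fyalafyyy" → 9 new (f, y, a, l, a, f, y, y, y)
  "afaf" → prefix "a" already present; 3 new (f, a, f)
  "lallylyflly" → 11 new (l, a, l, l, y, l, y, f, l, l, y)
  "afylyl" → prefix "af" already present; 4 new (y, l, y, l)
  "yfyyaf" → prefix "y" already present; 5 new (f, y, y, a, f)
Total nodes = 6 + 2 + 5 + 9 + 3 + 11 + 4 + 5 = 45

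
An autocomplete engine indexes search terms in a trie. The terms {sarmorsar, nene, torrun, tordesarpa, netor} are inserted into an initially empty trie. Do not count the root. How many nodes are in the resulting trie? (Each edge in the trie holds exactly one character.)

29

Count nodes per top-level branch (shared prefixes stored once):
  'n'-branch (nene, netor): 7 nodes
  's'-branch (sarmorsar): 9 nodes
  't'-branch (tordesarpa, torrun): 13 nodes
Sum: 29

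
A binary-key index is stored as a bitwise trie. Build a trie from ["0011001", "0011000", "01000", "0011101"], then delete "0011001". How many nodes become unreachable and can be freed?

1

A node on "0011001"'s path can go only if nothing else ends at it or branches off below it.
The suffix "1" (1 node) is used only by "0011001"; the node for "001100" still has the child "0", so pruning stops there.
Nodes removed: 1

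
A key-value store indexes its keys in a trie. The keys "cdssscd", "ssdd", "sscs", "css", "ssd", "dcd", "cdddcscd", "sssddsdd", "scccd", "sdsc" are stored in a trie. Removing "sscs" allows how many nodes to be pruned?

2

After clearing the end-marker at "sscs", prune upward until reaching a node still needed by another word.
The suffix "cs" (2 nodes) is used only by "sscs"; the node for "ss" still has the child "d", so pruning stops there.
Nodes removed: 2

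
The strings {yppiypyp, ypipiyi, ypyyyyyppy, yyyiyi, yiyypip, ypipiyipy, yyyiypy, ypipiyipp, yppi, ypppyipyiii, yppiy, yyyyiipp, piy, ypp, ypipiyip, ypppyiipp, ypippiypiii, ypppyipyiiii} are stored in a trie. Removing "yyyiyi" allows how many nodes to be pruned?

After clearing the end-marker at "yyyiyi", prune upward until reaching a node still needed by another word.
The suffix "i" (1 node) is used only by "yyyiyi"; the node for "yyyiy" still has the child "p", so pruning stops there.
Nodes removed: 1

1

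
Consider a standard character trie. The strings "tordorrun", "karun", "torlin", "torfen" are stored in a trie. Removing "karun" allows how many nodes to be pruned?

After clearing the end-marker at "karun", prune upward until reaching a node still needed by another word.
No other word shares any prefix with "karun", so all 5 of its nodes go.
Nodes removed: 5

5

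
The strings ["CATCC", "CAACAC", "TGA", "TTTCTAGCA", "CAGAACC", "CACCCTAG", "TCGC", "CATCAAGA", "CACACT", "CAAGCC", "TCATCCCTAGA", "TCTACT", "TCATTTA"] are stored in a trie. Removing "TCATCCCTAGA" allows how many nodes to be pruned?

A node on "TCATCCCTAGA"'s path can go only if nothing else ends at it or branches off below it.
The suffix "CCCTAGA" (7 nodes) is used only by "TCATCCCTAGA"; the node for "TCAT" still has the child "T", so pruning stops there.
Nodes removed: 7

7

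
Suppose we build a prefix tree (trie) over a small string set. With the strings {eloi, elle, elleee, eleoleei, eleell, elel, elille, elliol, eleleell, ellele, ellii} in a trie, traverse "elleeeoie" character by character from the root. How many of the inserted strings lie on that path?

Check each prefix of "elleeeoie" against the stored set — each match is an end-marker on the path.
Prefixes of the query that are stored words: "elle", "elleee"
Count: 2

2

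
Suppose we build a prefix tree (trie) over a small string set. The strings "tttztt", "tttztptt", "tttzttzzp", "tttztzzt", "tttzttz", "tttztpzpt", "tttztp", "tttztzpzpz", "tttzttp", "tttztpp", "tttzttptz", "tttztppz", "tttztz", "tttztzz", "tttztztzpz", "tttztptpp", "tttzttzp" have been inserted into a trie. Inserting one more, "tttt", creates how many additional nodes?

Walking "tttt" from the root, the first 3 characters ("ttt") follow existing edges; "t" is the first miss.
Each of the 1 remaining characters creates one node.

1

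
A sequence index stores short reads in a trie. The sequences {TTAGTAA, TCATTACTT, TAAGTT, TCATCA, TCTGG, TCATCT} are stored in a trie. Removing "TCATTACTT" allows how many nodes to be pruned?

After clearing the end-marker at "TCATTACTT", prune upward until reaching a node still needed by another word.
The suffix "TACTT" (5 nodes) is used only by "TCATTACTT"; the node for "TCAT" still has the child "C", so pruning stops there.
Nodes removed: 5

5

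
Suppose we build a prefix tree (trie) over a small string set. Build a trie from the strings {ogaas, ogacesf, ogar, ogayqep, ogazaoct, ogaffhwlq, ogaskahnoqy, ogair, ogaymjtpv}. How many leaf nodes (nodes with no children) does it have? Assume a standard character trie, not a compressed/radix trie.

9

A leaf is a node with no children — equivalently, the end of a word that is not a proper prefix of any other stored word.
Those words: "ogaas", "ogacesf", "ogaffhwlq", "ogair", "ogar", "ogaskahnoqy", "ogaymjtpv", "ogayqep", "ogazaoct"
Leaf count: 9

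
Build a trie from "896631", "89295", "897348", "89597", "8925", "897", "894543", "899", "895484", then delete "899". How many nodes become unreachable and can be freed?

After clearing the end-marker at "899", prune upward until reaching a node still needed by another word.
The suffix "9" (1 node) is used only by "899"; the node for "89" still has the child "6", so pruning stops there.
Nodes removed: 1

1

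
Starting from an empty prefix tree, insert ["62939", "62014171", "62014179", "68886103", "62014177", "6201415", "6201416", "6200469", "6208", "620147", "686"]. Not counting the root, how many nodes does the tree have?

Trie structure (* marks end of a word):
(root)
└─ 6
   ├─ 2
   │  ├─ 0
   │  │  ├─ 0
   │  │  │  └─ 4
   │  │  │     └─ 6
   │  │  │        └─ 9 *
   │  │  ├─ 1
   │  │  │  └─ 4
   │  │  │     ├─ 1
   │  │  │     │  ├─ 5 *
   │  │  │     │  ├─ 6 *
   │  │  │     │  └─ 7
   │  │  │     │     ├─ 1 *
   │  │  │     │     ├─ 7 *
   │  │  │     │     └─ 9 *
   │  │  │     └─ 7 *
   │  │  └─ 8 *
   │  └─ 9
   │     └─ 3
   │        └─ 9 *
   └─ 8
      ├─ 6 *
      └─ 8
         └─ 8
            └─ 6
               └─ 1
                  └─ 0
                     └─ 3 *
Counting every labelled node above: 29.

29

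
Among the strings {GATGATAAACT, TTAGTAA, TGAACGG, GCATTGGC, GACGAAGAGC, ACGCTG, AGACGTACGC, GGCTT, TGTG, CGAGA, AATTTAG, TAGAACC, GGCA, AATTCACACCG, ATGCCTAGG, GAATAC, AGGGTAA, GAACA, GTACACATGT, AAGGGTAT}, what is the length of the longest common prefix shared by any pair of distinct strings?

4

Equivalently: take the maximum, over all pairs, of their longest common prefix length.
"AATTCACACCG" and "AATTTAG" agree on "AATT" (4 characters) before diverging; nothing deeper is shared.
Longest shared-prefix length: 4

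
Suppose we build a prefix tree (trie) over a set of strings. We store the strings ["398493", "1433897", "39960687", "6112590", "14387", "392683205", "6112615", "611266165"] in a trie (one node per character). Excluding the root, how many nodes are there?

42

Count nodes per top-level branch (shared prefixes stored once):
  '1'-branch (1433897, 14387): 9 nodes
  '3'-branch (392683205, 398493, 39960687): 19 nodes
  '6'-branch (6112590, 6112615, 611266165): 14 nodes
Sum: 42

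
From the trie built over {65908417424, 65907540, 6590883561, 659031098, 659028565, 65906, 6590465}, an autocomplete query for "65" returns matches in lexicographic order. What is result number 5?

65907540

Words with prefix "65", in lexicographic order: "659028565", "659031098", "6590465", "65906", "65907540", "65908417424", "6590883561"
The 5th is 65907540.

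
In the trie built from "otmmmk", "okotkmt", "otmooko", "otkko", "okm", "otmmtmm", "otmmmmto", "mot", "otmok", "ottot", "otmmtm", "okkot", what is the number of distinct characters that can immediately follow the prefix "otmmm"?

2

Follow the path "otmmm" to its node, then look at its outgoing edges.
Distinct next characters after "otmmm": k, m.
That node has 2 child edges.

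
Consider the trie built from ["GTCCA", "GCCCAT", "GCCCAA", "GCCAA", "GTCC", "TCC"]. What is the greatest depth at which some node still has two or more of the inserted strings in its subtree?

Equivalently: take the maximum, over all pairs, of their longest common prefix length.
e.g. "GCCCAA" and "GCCCAT" share the prefix "GCCCA" of length 5; no pair shares a longer one.
Longest shared-prefix length: 5

5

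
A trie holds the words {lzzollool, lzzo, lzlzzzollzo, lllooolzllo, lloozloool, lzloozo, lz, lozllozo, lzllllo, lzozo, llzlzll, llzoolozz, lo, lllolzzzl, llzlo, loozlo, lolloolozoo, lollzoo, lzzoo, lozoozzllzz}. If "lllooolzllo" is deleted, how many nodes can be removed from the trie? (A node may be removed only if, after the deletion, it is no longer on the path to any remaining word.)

A node on "lllooolzllo"'s path can go only if nothing else ends at it or branches off below it.
The suffix "oolzllo" (7 nodes) is used only by "lllooolzllo"; the node for "lllo" still has the child "l", so pruning stops there.
Nodes removed: 7

7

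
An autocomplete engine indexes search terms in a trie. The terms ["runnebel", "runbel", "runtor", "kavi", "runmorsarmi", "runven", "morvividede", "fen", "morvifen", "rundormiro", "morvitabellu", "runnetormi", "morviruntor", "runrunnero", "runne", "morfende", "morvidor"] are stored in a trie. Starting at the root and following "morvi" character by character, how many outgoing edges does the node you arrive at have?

5

Walk "morvi" from the root, arriving at one node.
Distinct next characters after "morvi": d, f, r, t, v.
That node has 5 child edges.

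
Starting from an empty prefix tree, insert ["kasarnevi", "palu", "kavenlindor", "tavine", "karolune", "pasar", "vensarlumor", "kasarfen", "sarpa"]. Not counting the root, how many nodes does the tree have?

Trace insertions, counting only characters that open a new branch:
  "kasarnevi" → 9 new (k, a, s, a, r, n, e, v, i)
  "palu" → 4 new (p, a, l, u)
  "kavenlindor" → prefix "ka" already present; 9 new (v, e, n, l, i, n, d, o, r)
  "tavine" → 6 new (t, a, v, i, n, e)
  "karolune" → prefix "ka" already present; 6 new (r, o, l, u, n, e)
  "pasar" → prefix "pa" already present; 3 new (s, a, r)
  "vensarlumor" → 11 new (v, e, n, s, a, r, l, u, m, o, r)
  "kasarfen" → prefix "kasar" already present; 3 new (f, e, n)
  "sarpa" → 5 new (s, a, r, p, a)
Total nodes = 9 + 4 + 9 + 6 + 6 + 3 + 11 + 3 + 5 = 56

56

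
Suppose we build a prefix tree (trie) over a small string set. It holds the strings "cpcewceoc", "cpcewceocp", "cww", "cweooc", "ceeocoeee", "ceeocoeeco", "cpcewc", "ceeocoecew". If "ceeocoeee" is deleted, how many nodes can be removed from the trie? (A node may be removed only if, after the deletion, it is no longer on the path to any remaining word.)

1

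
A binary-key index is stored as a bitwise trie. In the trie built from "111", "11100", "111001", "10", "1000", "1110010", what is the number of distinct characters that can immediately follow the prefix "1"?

2

Walk "1" from the root, arriving at one node.
Distinct next characters after "1": 0, 1.
That node has 2 child edges.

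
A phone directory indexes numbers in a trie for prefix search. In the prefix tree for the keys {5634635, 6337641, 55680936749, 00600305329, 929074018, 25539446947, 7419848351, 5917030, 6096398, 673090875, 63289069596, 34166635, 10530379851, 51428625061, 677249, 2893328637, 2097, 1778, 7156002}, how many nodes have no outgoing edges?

19

A leaf is a node with no children — equivalently, the end of a word that is not a proper prefix of any other stored word.
Those words: "00600305329", "10530379851", "1778", "2097", "25539446947", "2893328637", "34166635", "51428625061", "55680936749", "5634635", "5917030", "6096398", "63289069596", "6337641", "673090875", "677249", "7156002", "7419848351", "929074018"
Leaf count: 19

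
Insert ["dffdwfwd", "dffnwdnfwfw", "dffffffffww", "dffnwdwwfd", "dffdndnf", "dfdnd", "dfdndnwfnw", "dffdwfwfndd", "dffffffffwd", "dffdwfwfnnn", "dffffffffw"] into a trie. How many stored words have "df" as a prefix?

Walk to "df"; the words in its subtree are exactly those with that prefix.
Words under "df": dfdnd, dfdndnwfnw, dffdndnf, dffdwfwd, dffdwfwfndd, dffdwfwfnnn, dffffffffw, dffffffffwd, dffffffffww, dffnwdnfwfw, dffnwdwwfd
Count: 11

11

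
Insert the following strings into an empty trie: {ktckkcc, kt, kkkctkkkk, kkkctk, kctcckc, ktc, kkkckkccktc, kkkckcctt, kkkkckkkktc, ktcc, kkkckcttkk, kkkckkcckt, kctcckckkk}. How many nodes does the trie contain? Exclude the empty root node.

Insert word by word; a character creates a node only if that edge doesn't already exist:
  "ktckkcc" → 7 new (k, t, c, k, k, c, c)
  "kt" → prefix "kt" already present; 0 new (none)
  "kkkctkkkk" → prefix "k" already present; 8 new (k, k, c, t, k, k, k, k)
  "kkkctk" → prefix "kkkctk" already present; 0 new (none)
  "kctcckc" → prefix "k" already present; 6 new (c, t, c, c, k, c)
  "ktc" → prefix "ktc" already present; 0 new (none)
  "kkkckkccktc" → prefix "kkkc" already present; 7 new (k, k, c, c, k, t, c)
  "kkkckcctt" → prefix "kkkck" already present; 4 new (c, c, t, t)
  "kkkkckkkktc" → prefix "kkk" already present; 8 new (k, c, k, k, k, k, t, c)
  "ktcc" → prefix "ktc" already present; 1 new (c)
  "kkkckcttkk" → prefix "kkkckc" already present; 4 new (t, t, k, k)
  "kkkckkcckt" → prefix "kkkckkcckt" already present; 0 new (none)
  "kctcckckkk" → prefix "kctcckc" already present; 3 new (k, k, k)
Total nodes = 7 + 0 + 8 + 0 + 6 + 0 + 7 + 4 + 8 + 1 + 4 + 0 + 3 = 48

48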